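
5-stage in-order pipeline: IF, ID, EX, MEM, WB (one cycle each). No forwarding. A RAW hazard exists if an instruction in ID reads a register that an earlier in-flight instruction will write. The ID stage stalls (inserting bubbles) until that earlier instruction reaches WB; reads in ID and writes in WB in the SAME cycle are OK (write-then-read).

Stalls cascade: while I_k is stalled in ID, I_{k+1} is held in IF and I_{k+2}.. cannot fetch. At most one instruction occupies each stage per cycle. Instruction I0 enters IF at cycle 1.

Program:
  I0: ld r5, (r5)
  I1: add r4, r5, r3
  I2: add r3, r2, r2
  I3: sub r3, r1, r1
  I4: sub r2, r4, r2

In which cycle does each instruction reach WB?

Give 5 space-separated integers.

I0 ld r5 <- r5: IF@1 ID@2 stall=0 (-) EX@3 MEM@4 WB@5
I1 add r4 <- r5,r3: IF@2 ID@3 stall=2 (RAW on I0.r5 (WB@5)) EX@6 MEM@7 WB@8
I2 add r3 <- r2,r2: IF@3 ID@6 stall=0 (-) EX@7 MEM@8 WB@9
I3 sub r3 <- r1,r1: IF@6 ID@7 stall=0 (-) EX@8 MEM@9 WB@10
I4 sub r2 <- r4,r2: IF@7 ID@8 stall=0 (-) EX@9 MEM@10 WB@11

Answer: 5 8 9 10 11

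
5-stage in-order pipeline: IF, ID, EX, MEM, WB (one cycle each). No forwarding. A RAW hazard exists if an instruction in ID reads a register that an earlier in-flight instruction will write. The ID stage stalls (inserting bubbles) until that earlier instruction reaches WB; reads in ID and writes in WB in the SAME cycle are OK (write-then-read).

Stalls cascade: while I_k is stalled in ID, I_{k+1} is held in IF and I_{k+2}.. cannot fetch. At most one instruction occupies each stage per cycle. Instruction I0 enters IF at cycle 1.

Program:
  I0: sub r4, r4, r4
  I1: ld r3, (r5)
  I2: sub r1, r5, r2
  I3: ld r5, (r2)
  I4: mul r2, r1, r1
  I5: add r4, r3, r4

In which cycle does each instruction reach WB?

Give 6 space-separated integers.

I0 sub r4 <- r4,r4: IF@1 ID@2 stall=0 (-) EX@3 MEM@4 WB@5
I1 ld r3 <- r5: IF@2 ID@3 stall=0 (-) EX@4 MEM@5 WB@6
I2 sub r1 <- r5,r2: IF@3 ID@4 stall=0 (-) EX@5 MEM@6 WB@7
I3 ld r5 <- r2: IF@4 ID@5 stall=0 (-) EX@6 MEM@7 WB@8
I4 mul r2 <- r1,r1: IF@5 ID@6 stall=1 (RAW on I2.r1 (WB@7)) EX@8 MEM@9 WB@10
I5 add r4 <- r3,r4: IF@6 ID@8 stall=0 (-) EX@9 MEM@10 WB@11

Answer: 5 6 7 8 10 11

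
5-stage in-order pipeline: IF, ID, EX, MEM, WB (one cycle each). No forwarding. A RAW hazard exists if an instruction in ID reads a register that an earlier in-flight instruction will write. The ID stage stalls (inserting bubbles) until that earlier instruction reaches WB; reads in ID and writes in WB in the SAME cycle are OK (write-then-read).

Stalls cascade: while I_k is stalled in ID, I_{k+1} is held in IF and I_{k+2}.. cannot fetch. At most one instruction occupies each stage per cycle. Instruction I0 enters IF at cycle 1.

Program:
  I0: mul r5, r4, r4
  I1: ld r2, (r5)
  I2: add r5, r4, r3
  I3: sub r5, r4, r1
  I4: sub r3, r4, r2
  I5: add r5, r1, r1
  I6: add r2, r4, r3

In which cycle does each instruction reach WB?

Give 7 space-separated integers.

Answer: 5 8 9 10 11 12 14

Derivation:
I0 mul r5 <- r4,r4: IF@1 ID@2 stall=0 (-) EX@3 MEM@4 WB@5
I1 ld r2 <- r5: IF@2 ID@3 stall=2 (RAW on I0.r5 (WB@5)) EX@6 MEM@7 WB@8
I2 add r5 <- r4,r3: IF@3 ID@6 stall=0 (-) EX@7 MEM@8 WB@9
I3 sub r5 <- r4,r1: IF@6 ID@7 stall=0 (-) EX@8 MEM@9 WB@10
I4 sub r3 <- r4,r2: IF@7 ID@8 stall=0 (-) EX@9 MEM@10 WB@11
I5 add r5 <- r1,r1: IF@8 ID@9 stall=0 (-) EX@10 MEM@11 WB@12
I6 add r2 <- r4,r3: IF@9 ID@10 stall=1 (RAW on I4.r3 (WB@11)) EX@12 MEM@13 WB@14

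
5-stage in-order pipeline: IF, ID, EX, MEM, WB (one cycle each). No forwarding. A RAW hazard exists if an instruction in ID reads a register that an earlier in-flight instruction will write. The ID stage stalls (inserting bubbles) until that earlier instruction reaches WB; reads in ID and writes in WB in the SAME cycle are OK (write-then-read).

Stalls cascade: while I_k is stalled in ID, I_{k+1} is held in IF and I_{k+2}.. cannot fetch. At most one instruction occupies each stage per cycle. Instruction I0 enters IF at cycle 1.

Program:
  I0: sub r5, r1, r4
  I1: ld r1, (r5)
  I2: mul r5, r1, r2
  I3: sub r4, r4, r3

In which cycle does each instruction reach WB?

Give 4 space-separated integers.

I0 sub r5 <- r1,r4: IF@1 ID@2 stall=0 (-) EX@3 MEM@4 WB@5
I1 ld r1 <- r5: IF@2 ID@3 stall=2 (RAW on I0.r5 (WB@5)) EX@6 MEM@7 WB@8
I2 mul r5 <- r1,r2: IF@3 ID@6 stall=2 (RAW on I1.r1 (WB@8)) EX@9 MEM@10 WB@11
I3 sub r4 <- r4,r3: IF@6 ID@9 stall=0 (-) EX@10 MEM@11 WB@12

Answer: 5 8 11 12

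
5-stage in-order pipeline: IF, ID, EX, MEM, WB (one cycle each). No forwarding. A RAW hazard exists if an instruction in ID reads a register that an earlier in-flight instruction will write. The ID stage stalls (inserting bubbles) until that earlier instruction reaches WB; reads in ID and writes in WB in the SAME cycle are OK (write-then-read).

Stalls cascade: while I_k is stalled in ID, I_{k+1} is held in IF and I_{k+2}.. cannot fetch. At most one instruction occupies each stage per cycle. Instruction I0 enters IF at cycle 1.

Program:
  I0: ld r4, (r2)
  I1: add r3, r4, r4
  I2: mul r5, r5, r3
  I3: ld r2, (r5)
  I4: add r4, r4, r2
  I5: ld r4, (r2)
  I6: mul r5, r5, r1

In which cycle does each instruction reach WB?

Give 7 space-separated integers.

I0 ld r4 <- r2: IF@1 ID@2 stall=0 (-) EX@3 MEM@4 WB@5
I1 add r3 <- r4,r4: IF@2 ID@3 stall=2 (RAW on I0.r4 (WB@5)) EX@6 MEM@7 WB@8
I2 mul r5 <- r5,r3: IF@3 ID@6 stall=2 (RAW on I1.r3 (WB@8)) EX@9 MEM@10 WB@11
I3 ld r2 <- r5: IF@6 ID@9 stall=2 (RAW on I2.r5 (WB@11)) EX@12 MEM@13 WB@14
I4 add r4 <- r4,r2: IF@9 ID@12 stall=2 (RAW on I3.r2 (WB@14)) EX@15 MEM@16 WB@17
I5 ld r4 <- r2: IF@12 ID@15 stall=0 (-) EX@16 MEM@17 WB@18
I6 mul r5 <- r5,r1: IF@15 ID@16 stall=0 (-) EX@17 MEM@18 WB@19

Answer: 5 8 11 14 17 18 19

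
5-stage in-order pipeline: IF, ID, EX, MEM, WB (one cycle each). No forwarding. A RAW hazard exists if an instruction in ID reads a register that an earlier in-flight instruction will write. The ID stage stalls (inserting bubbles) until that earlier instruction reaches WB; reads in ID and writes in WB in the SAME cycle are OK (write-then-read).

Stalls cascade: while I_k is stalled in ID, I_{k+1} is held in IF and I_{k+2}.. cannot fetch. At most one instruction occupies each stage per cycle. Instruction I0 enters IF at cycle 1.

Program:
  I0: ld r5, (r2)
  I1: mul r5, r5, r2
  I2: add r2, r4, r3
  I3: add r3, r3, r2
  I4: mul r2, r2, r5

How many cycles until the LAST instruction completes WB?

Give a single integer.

I0 ld r5 <- r2: IF@1 ID@2 stall=0 (-) EX@3 MEM@4 WB@5
I1 mul r5 <- r5,r2: IF@2 ID@3 stall=2 (RAW on I0.r5 (WB@5)) EX@6 MEM@7 WB@8
I2 add r2 <- r4,r3: IF@3 ID@6 stall=0 (-) EX@7 MEM@8 WB@9
I3 add r3 <- r3,r2: IF@6 ID@7 stall=2 (RAW on I2.r2 (WB@9)) EX@10 MEM@11 WB@12
I4 mul r2 <- r2,r5: IF@7 ID@10 stall=0 (-) EX@11 MEM@12 WB@13

Answer: 13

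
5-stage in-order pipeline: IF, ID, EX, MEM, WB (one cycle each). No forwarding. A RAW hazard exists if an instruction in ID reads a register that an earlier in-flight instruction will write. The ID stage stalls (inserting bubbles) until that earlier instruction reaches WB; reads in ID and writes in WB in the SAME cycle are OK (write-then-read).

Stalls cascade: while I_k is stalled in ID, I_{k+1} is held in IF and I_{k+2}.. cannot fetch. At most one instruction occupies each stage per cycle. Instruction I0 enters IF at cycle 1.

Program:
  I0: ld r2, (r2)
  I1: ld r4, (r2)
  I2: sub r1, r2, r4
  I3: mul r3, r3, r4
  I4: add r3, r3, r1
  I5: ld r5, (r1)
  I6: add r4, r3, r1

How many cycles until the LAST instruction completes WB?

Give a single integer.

Answer: 18

Derivation:
I0 ld r2 <- r2: IF@1 ID@2 stall=0 (-) EX@3 MEM@4 WB@5
I1 ld r4 <- r2: IF@2 ID@3 stall=2 (RAW on I0.r2 (WB@5)) EX@6 MEM@7 WB@8
I2 sub r1 <- r2,r4: IF@3 ID@6 stall=2 (RAW on I1.r4 (WB@8)) EX@9 MEM@10 WB@11
I3 mul r3 <- r3,r4: IF@6 ID@9 stall=0 (-) EX@10 MEM@11 WB@12
I4 add r3 <- r3,r1: IF@9 ID@10 stall=2 (RAW on I3.r3 (WB@12)) EX@13 MEM@14 WB@15
I5 ld r5 <- r1: IF@10 ID@13 stall=0 (-) EX@14 MEM@15 WB@16
I6 add r4 <- r3,r1: IF@13 ID@14 stall=1 (RAW on I4.r3 (WB@15)) EX@16 MEM@17 WB@18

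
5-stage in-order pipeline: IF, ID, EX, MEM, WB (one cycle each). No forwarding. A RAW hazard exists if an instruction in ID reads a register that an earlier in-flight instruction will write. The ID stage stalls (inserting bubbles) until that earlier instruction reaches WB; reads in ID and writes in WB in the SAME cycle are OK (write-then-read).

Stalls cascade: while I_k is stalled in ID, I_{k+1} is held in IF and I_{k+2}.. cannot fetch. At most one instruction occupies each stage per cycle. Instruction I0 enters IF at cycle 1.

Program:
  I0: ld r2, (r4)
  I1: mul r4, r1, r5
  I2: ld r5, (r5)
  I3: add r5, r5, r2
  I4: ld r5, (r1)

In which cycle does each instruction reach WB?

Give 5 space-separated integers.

I0 ld r2 <- r4: IF@1 ID@2 stall=0 (-) EX@3 MEM@4 WB@5
I1 mul r4 <- r1,r5: IF@2 ID@3 stall=0 (-) EX@4 MEM@5 WB@6
I2 ld r5 <- r5: IF@3 ID@4 stall=0 (-) EX@5 MEM@6 WB@7
I3 add r5 <- r5,r2: IF@4 ID@5 stall=2 (RAW on I2.r5 (WB@7)) EX@8 MEM@9 WB@10
I4 ld r5 <- r1: IF@5 ID@8 stall=0 (-) EX@9 MEM@10 WB@11

Answer: 5 6 7 10 11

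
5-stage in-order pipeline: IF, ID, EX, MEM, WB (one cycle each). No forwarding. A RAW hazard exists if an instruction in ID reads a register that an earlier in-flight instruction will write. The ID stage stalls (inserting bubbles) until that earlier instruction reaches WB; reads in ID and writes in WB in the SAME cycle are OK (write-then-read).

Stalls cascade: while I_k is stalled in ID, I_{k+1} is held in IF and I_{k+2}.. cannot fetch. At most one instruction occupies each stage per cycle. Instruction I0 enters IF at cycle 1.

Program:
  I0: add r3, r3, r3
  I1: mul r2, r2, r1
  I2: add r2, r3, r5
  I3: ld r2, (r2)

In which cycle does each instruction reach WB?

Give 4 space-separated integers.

Answer: 5 6 8 11

Derivation:
I0 add r3 <- r3,r3: IF@1 ID@2 stall=0 (-) EX@3 MEM@4 WB@5
I1 mul r2 <- r2,r1: IF@2 ID@3 stall=0 (-) EX@4 MEM@5 WB@6
I2 add r2 <- r3,r5: IF@3 ID@4 stall=1 (RAW on I0.r3 (WB@5)) EX@6 MEM@7 WB@8
I3 ld r2 <- r2: IF@4 ID@6 stall=2 (RAW on I2.r2 (WB@8)) EX@9 MEM@10 WB@11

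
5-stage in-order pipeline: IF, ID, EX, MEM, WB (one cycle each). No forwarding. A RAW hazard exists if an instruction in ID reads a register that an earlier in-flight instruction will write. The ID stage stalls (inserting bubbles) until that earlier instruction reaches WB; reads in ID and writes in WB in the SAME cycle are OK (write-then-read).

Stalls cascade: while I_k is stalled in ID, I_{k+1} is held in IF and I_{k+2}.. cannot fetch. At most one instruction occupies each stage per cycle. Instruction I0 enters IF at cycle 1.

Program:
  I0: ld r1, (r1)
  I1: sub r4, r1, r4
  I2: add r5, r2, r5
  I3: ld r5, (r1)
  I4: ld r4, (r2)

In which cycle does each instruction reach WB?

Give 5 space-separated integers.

I0 ld r1 <- r1: IF@1 ID@2 stall=0 (-) EX@3 MEM@4 WB@5
I1 sub r4 <- r1,r4: IF@2 ID@3 stall=2 (RAW on I0.r1 (WB@5)) EX@6 MEM@7 WB@8
I2 add r5 <- r2,r5: IF@3 ID@6 stall=0 (-) EX@7 MEM@8 WB@9
I3 ld r5 <- r1: IF@6 ID@7 stall=0 (-) EX@8 MEM@9 WB@10
I4 ld r4 <- r2: IF@7 ID@8 stall=0 (-) EX@9 MEM@10 WB@11

Answer: 5 8 9 10 11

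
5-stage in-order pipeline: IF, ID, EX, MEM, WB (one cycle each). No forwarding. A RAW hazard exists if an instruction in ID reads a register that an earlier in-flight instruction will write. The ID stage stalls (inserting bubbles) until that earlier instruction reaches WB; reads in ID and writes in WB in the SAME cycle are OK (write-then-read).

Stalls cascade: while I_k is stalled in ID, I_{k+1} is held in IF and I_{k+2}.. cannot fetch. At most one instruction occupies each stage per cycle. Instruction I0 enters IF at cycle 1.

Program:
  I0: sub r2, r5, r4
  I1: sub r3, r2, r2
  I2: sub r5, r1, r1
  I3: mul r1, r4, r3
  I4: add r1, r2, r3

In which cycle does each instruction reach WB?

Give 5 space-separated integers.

I0 sub r2 <- r5,r4: IF@1 ID@2 stall=0 (-) EX@3 MEM@4 WB@5
I1 sub r3 <- r2,r2: IF@2 ID@3 stall=2 (RAW on I0.r2 (WB@5)) EX@6 MEM@7 WB@8
I2 sub r5 <- r1,r1: IF@3 ID@6 stall=0 (-) EX@7 MEM@8 WB@9
I3 mul r1 <- r4,r3: IF@6 ID@7 stall=1 (RAW on I1.r3 (WB@8)) EX@9 MEM@10 WB@11
I4 add r1 <- r2,r3: IF@7 ID@9 stall=0 (-) EX@10 MEM@11 WB@12

Answer: 5 8 9 11 12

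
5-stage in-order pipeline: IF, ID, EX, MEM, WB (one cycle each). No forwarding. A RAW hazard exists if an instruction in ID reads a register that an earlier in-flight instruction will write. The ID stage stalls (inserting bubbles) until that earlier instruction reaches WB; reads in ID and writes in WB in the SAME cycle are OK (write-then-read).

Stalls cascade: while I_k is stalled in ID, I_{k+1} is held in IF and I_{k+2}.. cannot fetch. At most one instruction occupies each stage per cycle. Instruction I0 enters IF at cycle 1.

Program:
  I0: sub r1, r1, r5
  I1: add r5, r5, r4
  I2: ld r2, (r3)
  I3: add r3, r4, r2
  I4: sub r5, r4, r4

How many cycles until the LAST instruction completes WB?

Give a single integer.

Answer: 11

Derivation:
I0 sub r1 <- r1,r5: IF@1 ID@2 stall=0 (-) EX@3 MEM@4 WB@5
I1 add r5 <- r5,r4: IF@2 ID@3 stall=0 (-) EX@4 MEM@5 WB@6
I2 ld r2 <- r3: IF@3 ID@4 stall=0 (-) EX@5 MEM@6 WB@7
I3 add r3 <- r4,r2: IF@4 ID@5 stall=2 (RAW on I2.r2 (WB@7)) EX@8 MEM@9 WB@10
I4 sub r5 <- r4,r4: IF@5 ID@8 stall=0 (-) EX@9 MEM@10 WB@11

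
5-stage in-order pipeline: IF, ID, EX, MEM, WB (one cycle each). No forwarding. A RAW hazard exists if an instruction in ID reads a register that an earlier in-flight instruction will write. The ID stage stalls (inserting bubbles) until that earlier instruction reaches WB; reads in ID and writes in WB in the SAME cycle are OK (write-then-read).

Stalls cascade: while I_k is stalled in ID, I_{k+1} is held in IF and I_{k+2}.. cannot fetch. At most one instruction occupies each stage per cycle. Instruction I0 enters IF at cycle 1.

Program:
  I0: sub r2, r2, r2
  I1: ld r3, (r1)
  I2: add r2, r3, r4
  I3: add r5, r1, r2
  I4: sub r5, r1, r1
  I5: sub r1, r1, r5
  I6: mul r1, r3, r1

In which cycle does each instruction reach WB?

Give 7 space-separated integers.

Answer: 5 6 9 12 13 16 19

Derivation:
I0 sub r2 <- r2,r2: IF@1 ID@2 stall=0 (-) EX@3 MEM@4 WB@5
I1 ld r3 <- r1: IF@2 ID@3 stall=0 (-) EX@4 MEM@5 WB@6
I2 add r2 <- r3,r4: IF@3 ID@4 stall=2 (RAW on I1.r3 (WB@6)) EX@7 MEM@8 WB@9
I3 add r5 <- r1,r2: IF@4 ID@7 stall=2 (RAW on I2.r2 (WB@9)) EX@10 MEM@11 WB@12
I4 sub r5 <- r1,r1: IF@7 ID@10 stall=0 (-) EX@11 MEM@12 WB@13
I5 sub r1 <- r1,r5: IF@10 ID@11 stall=2 (RAW on I4.r5 (WB@13)) EX@14 MEM@15 WB@16
I6 mul r1 <- r3,r1: IF@11 ID@14 stall=2 (RAW on I5.r1 (WB@16)) EX@17 MEM@18 WB@19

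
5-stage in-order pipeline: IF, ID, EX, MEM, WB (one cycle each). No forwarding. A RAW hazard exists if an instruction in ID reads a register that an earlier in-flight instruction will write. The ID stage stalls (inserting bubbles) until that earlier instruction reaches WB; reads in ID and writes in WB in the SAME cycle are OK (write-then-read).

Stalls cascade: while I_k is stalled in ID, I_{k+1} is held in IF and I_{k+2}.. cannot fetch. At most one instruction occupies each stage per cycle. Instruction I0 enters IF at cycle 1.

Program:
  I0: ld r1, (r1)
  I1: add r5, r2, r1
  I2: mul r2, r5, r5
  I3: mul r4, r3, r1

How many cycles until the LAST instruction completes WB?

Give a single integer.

I0 ld r1 <- r1: IF@1 ID@2 stall=0 (-) EX@3 MEM@4 WB@5
I1 add r5 <- r2,r1: IF@2 ID@3 stall=2 (RAW on I0.r1 (WB@5)) EX@6 MEM@7 WB@8
I2 mul r2 <- r5,r5: IF@3 ID@6 stall=2 (RAW on I1.r5 (WB@8)) EX@9 MEM@10 WB@11
I3 mul r4 <- r3,r1: IF@6 ID@9 stall=0 (-) EX@10 MEM@11 WB@12

Answer: 12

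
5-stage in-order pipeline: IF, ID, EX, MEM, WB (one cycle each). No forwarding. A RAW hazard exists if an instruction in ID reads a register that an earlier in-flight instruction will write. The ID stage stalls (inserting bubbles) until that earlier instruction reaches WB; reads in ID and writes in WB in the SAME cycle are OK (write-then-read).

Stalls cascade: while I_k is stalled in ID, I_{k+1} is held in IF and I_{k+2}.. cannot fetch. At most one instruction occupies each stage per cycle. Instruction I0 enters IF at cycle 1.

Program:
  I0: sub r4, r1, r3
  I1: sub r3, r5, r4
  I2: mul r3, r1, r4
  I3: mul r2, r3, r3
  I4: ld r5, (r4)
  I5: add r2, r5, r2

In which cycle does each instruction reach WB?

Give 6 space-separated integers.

I0 sub r4 <- r1,r3: IF@1 ID@2 stall=0 (-) EX@3 MEM@4 WB@5
I1 sub r3 <- r5,r4: IF@2 ID@3 stall=2 (RAW on I0.r4 (WB@5)) EX@6 MEM@7 WB@8
I2 mul r3 <- r1,r4: IF@3 ID@6 stall=0 (-) EX@7 MEM@8 WB@9
I3 mul r2 <- r3,r3: IF@6 ID@7 stall=2 (RAW on I2.r3 (WB@9)) EX@10 MEM@11 WB@12
I4 ld r5 <- r4: IF@7 ID@10 stall=0 (-) EX@11 MEM@12 WB@13
I5 add r2 <- r5,r2: IF@10 ID@11 stall=2 (RAW on I4.r5 (WB@13)) EX@14 MEM@15 WB@16

Answer: 5 8 9 12 13 16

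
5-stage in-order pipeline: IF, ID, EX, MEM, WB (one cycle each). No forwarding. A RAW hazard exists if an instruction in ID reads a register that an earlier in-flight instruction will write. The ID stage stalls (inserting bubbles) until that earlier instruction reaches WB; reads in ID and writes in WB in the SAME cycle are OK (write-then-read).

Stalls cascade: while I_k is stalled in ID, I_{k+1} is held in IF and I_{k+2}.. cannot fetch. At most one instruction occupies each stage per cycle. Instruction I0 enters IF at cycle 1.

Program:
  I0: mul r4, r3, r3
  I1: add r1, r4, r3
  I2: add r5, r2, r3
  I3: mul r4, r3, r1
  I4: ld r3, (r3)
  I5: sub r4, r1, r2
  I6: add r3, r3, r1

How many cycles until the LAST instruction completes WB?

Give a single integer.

I0 mul r4 <- r3,r3: IF@1 ID@2 stall=0 (-) EX@3 MEM@4 WB@5
I1 add r1 <- r4,r3: IF@2 ID@3 stall=2 (RAW on I0.r4 (WB@5)) EX@6 MEM@7 WB@8
I2 add r5 <- r2,r3: IF@3 ID@6 stall=0 (-) EX@7 MEM@8 WB@9
I3 mul r4 <- r3,r1: IF@6 ID@7 stall=1 (RAW on I1.r1 (WB@8)) EX@9 MEM@10 WB@11
I4 ld r3 <- r3: IF@7 ID@9 stall=0 (-) EX@10 MEM@11 WB@12
I5 sub r4 <- r1,r2: IF@9 ID@10 stall=0 (-) EX@11 MEM@12 WB@13
I6 add r3 <- r3,r1: IF@10 ID@11 stall=1 (RAW on I4.r3 (WB@12)) EX@13 MEM@14 WB@15

Answer: 15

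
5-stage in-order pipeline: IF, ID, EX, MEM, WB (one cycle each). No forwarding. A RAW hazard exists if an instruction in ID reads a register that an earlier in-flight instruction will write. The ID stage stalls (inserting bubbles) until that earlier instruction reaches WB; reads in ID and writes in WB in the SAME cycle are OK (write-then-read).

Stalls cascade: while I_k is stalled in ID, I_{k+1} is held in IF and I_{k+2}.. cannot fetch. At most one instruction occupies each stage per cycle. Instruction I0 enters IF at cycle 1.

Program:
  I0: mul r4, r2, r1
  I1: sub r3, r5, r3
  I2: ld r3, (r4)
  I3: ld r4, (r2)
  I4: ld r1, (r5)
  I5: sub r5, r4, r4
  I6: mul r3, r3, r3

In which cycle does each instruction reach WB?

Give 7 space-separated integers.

Answer: 5 6 8 9 10 12 13

Derivation:
I0 mul r4 <- r2,r1: IF@1 ID@2 stall=0 (-) EX@3 MEM@4 WB@5
I1 sub r3 <- r5,r3: IF@2 ID@3 stall=0 (-) EX@4 MEM@5 WB@6
I2 ld r3 <- r4: IF@3 ID@4 stall=1 (RAW on I0.r4 (WB@5)) EX@6 MEM@7 WB@8
I3 ld r4 <- r2: IF@4 ID@6 stall=0 (-) EX@7 MEM@8 WB@9
I4 ld r1 <- r5: IF@6 ID@7 stall=0 (-) EX@8 MEM@9 WB@10
I5 sub r5 <- r4,r4: IF@7 ID@8 stall=1 (RAW on I3.r4 (WB@9)) EX@10 MEM@11 WB@12
I6 mul r3 <- r3,r3: IF@8 ID@10 stall=0 (-) EX@11 MEM@12 WB@13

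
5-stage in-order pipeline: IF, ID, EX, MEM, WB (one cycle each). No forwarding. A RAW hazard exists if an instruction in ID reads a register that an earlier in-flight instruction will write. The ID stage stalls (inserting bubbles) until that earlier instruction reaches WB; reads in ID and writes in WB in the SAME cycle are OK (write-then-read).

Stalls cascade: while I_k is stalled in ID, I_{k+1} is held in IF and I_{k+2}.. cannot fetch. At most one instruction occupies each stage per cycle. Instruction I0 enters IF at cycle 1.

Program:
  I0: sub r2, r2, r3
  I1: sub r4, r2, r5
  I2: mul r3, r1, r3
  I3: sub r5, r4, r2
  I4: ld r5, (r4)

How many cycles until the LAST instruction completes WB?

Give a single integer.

Answer: 12

Derivation:
I0 sub r2 <- r2,r3: IF@1 ID@2 stall=0 (-) EX@3 MEM@4 WB@5
I1 sub r4 <- r2,r5: IF@2 ID@3 stall=2 (RAW on I0.r2 (WB@5)) EX@6 MEM@7 WB@8
I2 mul r3 <- r1,r3: IF@3 ID@6 stall=0 (-) EX@7 MEM@8 WB@9
I3 sub r5 <- r4,r2: IF@6 ID@7 stall=1 (RAW on I1.r4 (WB@8)) EX@9 MEM@10 WB@11
I4 ld r5 <- r4: IF@7 ID@9 stall=0 (-) EX@10 MEM@11 WB@12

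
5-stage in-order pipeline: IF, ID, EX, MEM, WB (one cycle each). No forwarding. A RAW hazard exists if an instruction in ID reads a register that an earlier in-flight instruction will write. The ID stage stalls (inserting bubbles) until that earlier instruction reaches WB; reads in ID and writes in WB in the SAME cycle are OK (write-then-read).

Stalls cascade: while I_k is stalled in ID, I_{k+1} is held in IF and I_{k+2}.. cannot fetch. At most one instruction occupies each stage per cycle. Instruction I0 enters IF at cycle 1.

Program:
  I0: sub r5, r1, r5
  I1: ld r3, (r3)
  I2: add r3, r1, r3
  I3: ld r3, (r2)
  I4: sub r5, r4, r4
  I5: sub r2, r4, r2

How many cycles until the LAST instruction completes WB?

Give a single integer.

I0 sub r5 <- r1,r5: IF@1 ID@2 stall=0 (-) EX@3 MEM@4 WB@5
I1 ld r3 <- r3: IF@2 ID@3 stall=0 (-) EX@4 MEM@5 WB@6
I2 add r3 <- r1,r3: IF@3 ID@4 stall=2 (RAW on I1.r3 (WB@6)) EX@7 MEM@8 WB@9
I3 ld r3 <- r2: IF@4 ID@7 stall=0 (-) EX@8 MEM@9 WB@10
I4 sub r5 <- r4,r4: IF@7 ID@8 stall=0 (-) EX@9 MEM@10 WB@11
I5 sub r2 <- r4,r2: IF@8 ID@9 stall=0 (-) EX@10 MEM@11 WB@12

Answer: 12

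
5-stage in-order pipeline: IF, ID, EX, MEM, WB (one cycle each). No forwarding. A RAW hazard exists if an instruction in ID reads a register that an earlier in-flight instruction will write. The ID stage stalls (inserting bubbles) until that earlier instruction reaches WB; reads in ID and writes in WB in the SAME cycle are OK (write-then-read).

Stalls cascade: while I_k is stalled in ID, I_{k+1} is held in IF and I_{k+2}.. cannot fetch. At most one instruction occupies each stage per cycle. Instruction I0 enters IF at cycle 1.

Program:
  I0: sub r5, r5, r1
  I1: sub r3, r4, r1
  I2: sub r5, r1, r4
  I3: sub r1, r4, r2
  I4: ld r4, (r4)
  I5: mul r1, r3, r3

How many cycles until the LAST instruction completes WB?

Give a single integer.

Answer: 10

Derivation:
I0 sub r5 <- r5,r1: IF@1 ID@2 stall=0 (-) EX@3 MEM@4 WB@5
I1 sub r3 <- r4,r1: IF@2 ID@3 stall=0 (-) EX@4 MEM@5 WB@6
I2 sub r5 <- r1,r4: IF@3 ID@4 stall=0 (-) EX@5 MEM@6 WB@7
I3 sub r1 <- r4,r2: IF@4 ID@5 stall=0 (-) EX@6 MEM@7 WB@8
I4 ld r4 <- r4: IF@5 ID@6 stall=0 (-) EX@7 MEM@8 WB@9
I5 mul r1 <- r3,r3: IF@6 ID@7 stall=0 (-) EX@8 MEM@9 WB@10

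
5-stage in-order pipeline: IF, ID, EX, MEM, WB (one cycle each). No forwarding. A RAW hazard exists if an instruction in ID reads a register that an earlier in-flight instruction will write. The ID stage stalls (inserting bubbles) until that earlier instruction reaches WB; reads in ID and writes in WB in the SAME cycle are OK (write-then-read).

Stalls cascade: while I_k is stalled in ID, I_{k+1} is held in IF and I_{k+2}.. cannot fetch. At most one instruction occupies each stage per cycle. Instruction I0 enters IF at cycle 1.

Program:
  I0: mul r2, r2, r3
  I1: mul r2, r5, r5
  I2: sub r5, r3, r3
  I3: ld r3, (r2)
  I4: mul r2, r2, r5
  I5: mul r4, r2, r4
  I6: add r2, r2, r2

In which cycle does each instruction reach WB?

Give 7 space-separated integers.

I0 mul r2 <- r2,r3: IF@1 ID@2 stall=0 (-) EX@3 MEM@4 WB@5
I1 mul r2 <- r5,r5: IF@2 ID@3 stall=0 (-) EX@4 MEM@5 WB@6
I2 sub r5 <- r3,r3: IF@3 ID@4 stall=0 (-) EX@5 MEM@6 WB@7
I3 ld r3 <- r2: IF@4 ID@5 stall=1 (RAW on I1.r2 (WB@6)) EX@7 MEM@8 WB@9
I4 mul r2 <- r2,r5: IF@5 ID@7 stall=0 (-) EX@8 MEM@9 WB@10
I5 mul r4 <- r2,r4: IF@7 ID@8 stall=2 (RAW on I4.r2 (WB@10)) EX@11 MEM@12 WB@13
I6 add r2 <- r2,r2: IF@8 ID@11 stall=0 (-) EX@12 MEM@13 WB@14

Answer: 5 6 7 9 10 13 14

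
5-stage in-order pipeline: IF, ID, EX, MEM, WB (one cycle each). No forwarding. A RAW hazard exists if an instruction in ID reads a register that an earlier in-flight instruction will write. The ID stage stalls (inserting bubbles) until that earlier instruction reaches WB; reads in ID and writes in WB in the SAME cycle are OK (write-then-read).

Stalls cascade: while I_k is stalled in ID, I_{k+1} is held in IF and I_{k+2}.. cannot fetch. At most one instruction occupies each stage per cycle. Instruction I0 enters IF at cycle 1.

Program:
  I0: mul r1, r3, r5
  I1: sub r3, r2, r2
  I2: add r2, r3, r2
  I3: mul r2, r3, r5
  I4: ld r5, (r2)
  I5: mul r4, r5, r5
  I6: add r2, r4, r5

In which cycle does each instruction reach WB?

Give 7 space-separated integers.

Answer: 5 6 9 10 13 16 19

Derivation:
I0 mul r1 <- r3,r5: IF@1 ID@2 stall=0 (-) EX@3 MEM@4 WB@5
I1 sub r3 <- r2,r2: IF@2 ID@3 stall=0 (-) EX@4 MEM@5 WB@6
I2 add r2 <- r3,r2: IF@3 ID@4 stall=2 (RAW on I1.r3 (WB@6)) EX@7 MEM@8 WB@9
I3 mul r2 <- r3,r5: IF@4 ID@7 stall=0 (-) EX@8 MEM@9 WB@10
I4 ld r5 <- r2: IF@7 ID@8 stall=2 (RAW on I3.r2 (WB@10)) EX@11 MEM@12 WB@13
I5 mul r4 <- r5,r5: IF@8 ID@11 stall=2 (RAW on I4.r5 (WB@13)) EX@14 MEM@15 WB@16
I6 add r2 <- r4,r5: IF@11 ID@14 stall=2 (RAW on I5.r4 (WB@16)) EX@17 MEM@18 WB@19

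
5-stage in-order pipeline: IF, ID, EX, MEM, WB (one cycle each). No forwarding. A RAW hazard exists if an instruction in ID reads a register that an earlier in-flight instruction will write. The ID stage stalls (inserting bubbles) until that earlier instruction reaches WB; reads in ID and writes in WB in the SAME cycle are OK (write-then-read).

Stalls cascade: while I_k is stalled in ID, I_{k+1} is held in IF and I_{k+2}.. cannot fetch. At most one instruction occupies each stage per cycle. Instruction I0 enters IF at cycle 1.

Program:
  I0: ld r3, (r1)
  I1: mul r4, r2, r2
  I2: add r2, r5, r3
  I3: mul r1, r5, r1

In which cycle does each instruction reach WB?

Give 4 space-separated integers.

Answer: 5 6 8 9

Derivation:
I0 ld r3 <- r1: IF@1 ID@2 stall=0 (-) EX@3 MEM@4 WB@5
I1 mul r4 <- r2,r2: IF@2 ID@3 stall=0 (-) EX@4 MEM@5 WB@6
I2 add r2 <- r5,r3: IF@3 ID@4 stall=1 (RAW on I0.r3 (WB@5)) EX@6 MEM@7 WB@8
I3 mul r1 <- r5,r1: IF@4 ID@6 stall=0 (-) EX@7 MEM@8 WB@9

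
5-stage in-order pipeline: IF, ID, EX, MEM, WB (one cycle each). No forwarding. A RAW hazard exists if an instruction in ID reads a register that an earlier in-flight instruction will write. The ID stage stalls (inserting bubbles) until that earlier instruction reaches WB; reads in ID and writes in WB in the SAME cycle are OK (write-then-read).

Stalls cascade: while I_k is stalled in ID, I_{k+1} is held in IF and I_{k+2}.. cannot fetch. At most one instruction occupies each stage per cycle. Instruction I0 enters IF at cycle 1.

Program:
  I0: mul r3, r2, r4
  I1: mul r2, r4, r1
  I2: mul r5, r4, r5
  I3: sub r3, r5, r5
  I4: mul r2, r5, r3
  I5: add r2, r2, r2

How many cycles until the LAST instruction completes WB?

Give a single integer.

I0 mul r3 <- r2,r4: IF@1 ID@2 stall=0 (-) EX@3 MEM@4 WB@5
I1 mul r2 <- r4,r1: IF@2 ID@3 stall=0 (-) EX@4 MEM@5 WB@6
I2 mul r5 <- r4,r5: IF@3 ID@4 stall=0 (-) EX@5 MEM@6 WB@7
I3 sub r3 <- r5,r5: IF@4 ID@5 stall=2 (RAW on I2.r5 (WB@7)) EX@8 MEM@9 WB@10
I4 mul r2 <- r5,r3: IF@5 ID@8 stall=2 (RAW on I3.r3 (WB@10)) EX@11 MEM@12 WB@13
I5 add r2 <- r2,r2: IF@8 ID@11 stall=2 (RAW on I4.r2 (WB@13)) EX@14 MEM@15 WB@16

Answer: 16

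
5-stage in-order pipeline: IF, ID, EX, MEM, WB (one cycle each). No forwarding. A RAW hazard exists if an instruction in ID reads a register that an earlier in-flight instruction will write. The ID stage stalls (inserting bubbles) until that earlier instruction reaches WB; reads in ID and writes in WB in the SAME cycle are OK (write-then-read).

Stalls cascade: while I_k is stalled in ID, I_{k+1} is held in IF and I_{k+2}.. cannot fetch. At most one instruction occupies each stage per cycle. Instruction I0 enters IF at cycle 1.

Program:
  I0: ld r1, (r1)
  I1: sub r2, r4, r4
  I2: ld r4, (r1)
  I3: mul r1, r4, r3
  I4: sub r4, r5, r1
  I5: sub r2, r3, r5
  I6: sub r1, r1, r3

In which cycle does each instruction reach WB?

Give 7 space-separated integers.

I0 ld r1 <- r1: IF@1 ID@2 stall=0 (-) EX@3 MEM@4 WB@5
I1 sub r2 <- r4,r4: IF@2 ID@3 stall=0 (-) EX@4 MEM@5 WB@6
I2 ld r4 <- r1: IF@3 ID@4 stall=1 (RAW on I0.r1 (WB@5)) EX@6 MEM@7 WB@8
I3 mul r1 <- r4,r3: IF@4 ID@6 stall=2 (RAW on I2.r4 (WB@8)) EX@9 MEM@10 WB@11
I4 sub r4 <- r5,r1: IF@6 ID@9 stall=2 (RAW on I3.r1 (WB@11)) EX@12 MEM@13 WB@14
I5 sub r2 <- r3,r5: IF@9 ID@12 stall=0 (-) EX@13 MEM@14 WB@15
I6 sub r1 <- r1,r3: IF@12 ID@13 stall=0 (-) EX@14 MEM@15 WB@16

Answer: 5 6 8 11 14 15 16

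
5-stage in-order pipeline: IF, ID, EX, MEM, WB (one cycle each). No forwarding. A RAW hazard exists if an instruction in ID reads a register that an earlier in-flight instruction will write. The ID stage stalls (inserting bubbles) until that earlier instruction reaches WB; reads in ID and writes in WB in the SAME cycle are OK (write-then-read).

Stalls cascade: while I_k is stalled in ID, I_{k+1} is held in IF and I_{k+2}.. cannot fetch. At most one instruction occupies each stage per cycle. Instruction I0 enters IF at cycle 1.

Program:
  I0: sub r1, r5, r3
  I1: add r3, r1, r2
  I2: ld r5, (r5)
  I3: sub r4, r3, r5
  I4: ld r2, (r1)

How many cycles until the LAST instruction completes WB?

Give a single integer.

I0 sub r1 <- r5,r3: IF@1 ID@2 stall=0 (-) EX@3 MEM@4 WB@5
I1 add r3 <- r1,r2: IF@2 ID@3 stall=2 (RAW on I0.r1 (WB@5)) EX@6 MEM@7 WB@8
I2 ld r5 <- r5: IF@3 ID@6 stall=0 (-) EX@7 MEM@8 WB@9
I3 sub r4 <- r3,r5: IF@6 ID@7 stall=2 (RAW on I2.r5 (WB@9)) EX@10 MEM@11 WB@12
I4 ld r2 <- r1: IF@7 ID@10 stall=0 (-) EX@11 MEM@12 WB@13

Answer: 13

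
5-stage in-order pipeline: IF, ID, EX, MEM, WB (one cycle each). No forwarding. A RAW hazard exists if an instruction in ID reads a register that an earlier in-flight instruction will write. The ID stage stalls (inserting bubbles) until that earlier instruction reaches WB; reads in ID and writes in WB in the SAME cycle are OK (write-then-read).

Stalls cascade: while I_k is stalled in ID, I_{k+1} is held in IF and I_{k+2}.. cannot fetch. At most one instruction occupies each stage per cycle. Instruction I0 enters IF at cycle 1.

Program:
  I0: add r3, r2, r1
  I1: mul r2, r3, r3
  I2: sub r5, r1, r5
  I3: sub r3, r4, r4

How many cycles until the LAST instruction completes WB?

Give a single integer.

I0 add r3 <- r2,r1: IF@1 ID@2 stall=0 (-) EX@3 MEM@4 WB@5
I1 mul r2 <- r3,r3: IF@2 ID@3 stall=2 (RAW on I0.r3 (WB@5)) EX@6 MEM@7 WB@8
I2 sub r5 <- r1,r5: IF@3 ID@6 stall=0 (-) EX@7 MEM@8 WB@9
I3 sub r3 <- r4,r4: IF@6 ID@7 stall=0 (-) EX@8 MEM@9 WB@10

Answer: 10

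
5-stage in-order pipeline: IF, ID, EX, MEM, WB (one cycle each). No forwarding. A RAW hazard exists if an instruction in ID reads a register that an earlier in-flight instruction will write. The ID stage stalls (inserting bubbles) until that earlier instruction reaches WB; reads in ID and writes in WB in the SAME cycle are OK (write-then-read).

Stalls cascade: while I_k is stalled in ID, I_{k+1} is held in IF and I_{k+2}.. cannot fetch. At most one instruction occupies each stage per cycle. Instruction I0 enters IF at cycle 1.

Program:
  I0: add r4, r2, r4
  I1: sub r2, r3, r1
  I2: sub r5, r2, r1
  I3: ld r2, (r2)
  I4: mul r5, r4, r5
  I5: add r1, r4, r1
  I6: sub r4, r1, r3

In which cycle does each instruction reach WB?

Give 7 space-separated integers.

Answer: 5 6 9 10 12 13 16

Derivation:
I0 add r4 <- r2,r4: IF@1 ID@2 stall=0 (-) EX@3 MEM@4 WB@5
I1 sub r2 <- r3,r1: IF@2 ID@3 stall=0 (-) EX@4 MEM@5 WB@6
I2 sub r5 <- r2,r1: IF@3 ID@4 stall=2 (RAW on I1.r2 (WB@6)) EX@7 MEM@8 WB@9
I3 ld r2 <- r2: IF@4 ID@7 stall=0 (-) EX@8 MEM@9 WB@10
I4 mul r5 <- r4,r5: IF@7 ID@8 stall=1 (RAW on I2.r5 (WB@9)) EX@10 MEM@11 WB@12
I5 add r1 <- r4,r1: IF@8 ID@10 stall=0 (-) EX@11 MEM@12 WB@13
I6 sub r4 <- r1,r3: IF@10 ID@11 stall=2 (RAW on I5.r1 (WB@13)) EX@14 MEM@15 WB@16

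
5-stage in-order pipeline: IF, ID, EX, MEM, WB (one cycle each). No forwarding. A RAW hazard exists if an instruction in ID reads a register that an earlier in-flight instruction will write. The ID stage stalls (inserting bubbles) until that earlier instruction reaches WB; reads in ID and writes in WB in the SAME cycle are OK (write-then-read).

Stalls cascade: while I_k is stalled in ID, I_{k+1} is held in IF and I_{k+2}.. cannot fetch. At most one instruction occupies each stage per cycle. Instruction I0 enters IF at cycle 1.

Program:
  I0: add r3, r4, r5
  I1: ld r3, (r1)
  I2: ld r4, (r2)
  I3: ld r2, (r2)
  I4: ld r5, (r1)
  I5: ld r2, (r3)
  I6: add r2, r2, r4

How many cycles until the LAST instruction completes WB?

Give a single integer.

Answer: 13

Derivation:
I0 add r3 <- r4,r5: IF@1 ID@2 stall=0 (-) EX@3 MEM@4 WB@5
I1 ld r3 <- r1: IF@2 ID@3 stall=0 (-) EX@4 MEM@5 WB@6
I2 ld r4 <- r2: IF@3 ID@4 stall=0 (-) EX@5 MEM@6 WB@7
I3 ld r2 <- r2: IF@4 ID@5 stall=0 (-) EX@6 MEM@7 WB@8
I4 ld r5 <- r1: IF@5 ID@6 stall=0 (-) EX@7 MEM@8 WB@9
I5 ld r2 <- r3: IF@6 ID@7 stall=0 (-) EX@8 MEM@9 WB@10
I6 add r2 <- r2,r4: IF@7 ID@8 stall=2 (RAW on I5.r2 (WB@10)) EX@11 MEM@12 WB@13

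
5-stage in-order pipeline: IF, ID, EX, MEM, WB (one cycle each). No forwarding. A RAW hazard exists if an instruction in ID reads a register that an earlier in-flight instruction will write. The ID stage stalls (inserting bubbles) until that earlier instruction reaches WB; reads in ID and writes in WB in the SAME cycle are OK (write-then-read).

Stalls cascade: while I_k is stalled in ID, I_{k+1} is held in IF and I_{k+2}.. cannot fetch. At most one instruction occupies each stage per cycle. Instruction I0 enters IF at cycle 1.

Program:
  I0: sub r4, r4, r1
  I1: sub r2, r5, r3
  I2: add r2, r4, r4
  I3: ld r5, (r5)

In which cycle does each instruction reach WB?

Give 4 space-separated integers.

I0 sub r4 <- r4,r1: IF@1 ID@2 stall=0 (-) EX@3 MEM@4 WB@5
I1 sub r2 <- r5,r3: IF@2 ID@3 stall=0 (-) EX@4 MEM@5 WB@6
I2 add r2 <- r4,r4: IF@3 ID@4 stall=1 (RAW on I0.r4 (WB@5)) EX@6 MEM@7 WB@8
I3 ld r5 <- r5: IF@4 ID@6 stall=0 (-) EX@7 MEM@8 WB@9

Answer: 5 6 8 9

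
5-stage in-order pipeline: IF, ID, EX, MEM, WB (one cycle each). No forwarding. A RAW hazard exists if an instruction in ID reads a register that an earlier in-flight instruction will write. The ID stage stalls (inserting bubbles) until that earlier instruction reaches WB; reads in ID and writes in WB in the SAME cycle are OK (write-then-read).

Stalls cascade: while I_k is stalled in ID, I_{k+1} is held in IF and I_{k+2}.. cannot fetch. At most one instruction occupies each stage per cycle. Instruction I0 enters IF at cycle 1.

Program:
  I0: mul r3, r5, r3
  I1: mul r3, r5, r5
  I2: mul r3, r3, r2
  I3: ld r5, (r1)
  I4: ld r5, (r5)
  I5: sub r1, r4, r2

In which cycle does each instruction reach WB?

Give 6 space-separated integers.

I0 mul r3 <- r5,r3: IF@1 ID@2 stall=0 (-) EX@3 MEM@4 WB@5
I1 mul r3 <- r5,r5: IF@2 ID@3 stall=0 (-) EX@4 MEM@5 WB@6
I2 mul r3 <- r3,r2: IF@3 ID@4 stall=2 (RAW on I1.r3 (WB@6)) EX@7 MEM@8 WB@9
I3 ld r5 <- r1: IF@4 ID@7 stall=0 (-) EX@8 MEM@9 WB@10
I4 ld r5 <- r5: IF@7 ID@8 stall=2 (RAW on I3.r5 (WB@10)) EX@11 MEM@12 WB@13
I5 sub r1 <- r4,r2: IF@8 ID@11 stall=0 (-) EX@12 MEM@13 WB@14

Answer: 5 6 9 10 13 14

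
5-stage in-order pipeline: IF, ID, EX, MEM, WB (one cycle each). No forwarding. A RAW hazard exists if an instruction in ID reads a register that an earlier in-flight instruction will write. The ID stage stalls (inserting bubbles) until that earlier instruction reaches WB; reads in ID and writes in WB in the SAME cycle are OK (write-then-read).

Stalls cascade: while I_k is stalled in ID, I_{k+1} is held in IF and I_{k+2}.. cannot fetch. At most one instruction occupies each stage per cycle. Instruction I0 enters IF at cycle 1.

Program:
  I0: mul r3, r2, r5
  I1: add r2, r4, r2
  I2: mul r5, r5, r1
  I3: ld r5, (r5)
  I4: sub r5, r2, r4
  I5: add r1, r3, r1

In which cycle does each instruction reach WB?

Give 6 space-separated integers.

I0 mul r3 <- r2,r5: IF@1 ID@2 stall=0 (-) EX@3 MEM@4 WB@5
I1 add r2 <- r4,r2: IF@2 ID@3 stall=0 (-) EX@4 MEM@5 WB@6
I2 mul r5 <- r5,r1: IF@3 ID@4 stall=0 (-) EX@5 MEM@6 WB@7
I3 ld r5 <- r5: IF@4 ID@5 stall=2 (RAW on I2.r5 (WB@7)) EX@8 MEM@9 WB@10
I4 sub r5 <- r2,r4: IF@5 ID@8 stall=0 (-) EX@9 MEM@10 WB@11
I5 add r1 <- r3,r1: IF@8 ID@9 stall=0 (-) EX@10 MEM@11 WB@12

Answer: 5 6 7 10 11 12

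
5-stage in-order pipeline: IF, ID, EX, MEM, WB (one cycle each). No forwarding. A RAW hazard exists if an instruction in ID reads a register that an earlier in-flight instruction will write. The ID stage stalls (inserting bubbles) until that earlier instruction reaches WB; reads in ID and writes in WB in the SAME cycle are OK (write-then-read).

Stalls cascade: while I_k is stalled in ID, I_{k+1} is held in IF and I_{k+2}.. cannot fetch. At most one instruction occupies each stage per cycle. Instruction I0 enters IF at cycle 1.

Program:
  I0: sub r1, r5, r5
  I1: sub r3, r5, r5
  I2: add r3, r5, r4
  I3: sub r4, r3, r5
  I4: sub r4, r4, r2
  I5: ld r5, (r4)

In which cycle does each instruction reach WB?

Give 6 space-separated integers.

I0 sub r1 <- r5,r5: IF@1 ID@2 stall=0 (-) EX@3 MEM@4 WB@5
I1 sub r3 <- r5,r5: IF@2 ID@3 stall=0 (-) EX@4 MEM@5 WB@6
I2 add r3 <- r5,r4: IF@3 ID@4 stall=0 (-) EX@5 MEM@6 WB@7
I3 sub r4 <- r3,r5: IF@4 ID@5 stall=2 (RAW on I2.r3 (WB@7)) EX@8 MEM@9 WB@10
I4 sub r4 <- r4,r2: IF@5 ID@8 stall=2 (RAW on I3.r4 (WB@10)) EX@11 MEM@12 WB@13
I5 ld r5 <- r4: IF@8 ID@11 stall=2 (RAW on I4.r4 (WB@13)) EX@14 MEM@15 WB@16

Answer: 5 6 7 10 13 16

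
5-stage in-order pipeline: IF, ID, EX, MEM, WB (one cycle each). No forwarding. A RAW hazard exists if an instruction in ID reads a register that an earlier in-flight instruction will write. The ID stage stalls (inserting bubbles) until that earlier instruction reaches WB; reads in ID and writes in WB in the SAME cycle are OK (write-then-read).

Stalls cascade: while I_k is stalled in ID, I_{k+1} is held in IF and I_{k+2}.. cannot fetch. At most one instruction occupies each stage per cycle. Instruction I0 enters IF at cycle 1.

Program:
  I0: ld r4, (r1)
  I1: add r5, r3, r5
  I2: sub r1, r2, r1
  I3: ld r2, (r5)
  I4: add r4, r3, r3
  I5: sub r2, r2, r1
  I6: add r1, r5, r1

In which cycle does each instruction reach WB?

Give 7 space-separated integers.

I0 ld r4 <- r1: IF@1 ID@2 stall=0 (-) EX@3 MEM@4 WB@5
I1 add r5 <- r3,r5: IF@2 ID@3 stall=0 (-) EX@4 MEM@5 WB@6
I2 sub r1 <- r2,r1: IF@3 ID@4 stall=0 (-) EX@5 MEM@6 WB@7
I3 ld r2 <- r5: IF@4 ID@5 stall=1 (RAW on I1.r5 (WB@6)) EX@7 MEM@8 WB@9
I4 add r4 <- r3,r3: IF@5 ID@7 stall=0 (-) EX@8 MEM@9 WB@10
I5 sub r2 <- r2,r1: IF@7 ID@8 stall=1 (RAW on I3.r2 (WB@9)) EX@10 MEM@11 WB@12
I6 add r1 <- r5,r1: IF@8 ID@10 stall=0 (-) EX@11 MEM@12 WB@13

Answer: 5 6 7 9 10 12 13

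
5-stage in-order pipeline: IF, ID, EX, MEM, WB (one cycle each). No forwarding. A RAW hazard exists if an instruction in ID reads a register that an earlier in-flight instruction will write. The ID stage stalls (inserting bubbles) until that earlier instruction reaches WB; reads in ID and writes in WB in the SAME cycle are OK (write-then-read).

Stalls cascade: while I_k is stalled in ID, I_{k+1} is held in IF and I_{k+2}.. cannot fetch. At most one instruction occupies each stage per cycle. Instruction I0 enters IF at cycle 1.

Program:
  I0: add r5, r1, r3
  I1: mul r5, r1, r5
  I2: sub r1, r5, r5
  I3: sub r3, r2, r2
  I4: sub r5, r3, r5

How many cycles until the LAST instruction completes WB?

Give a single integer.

Answer: 15

Derivation:
I0 add r5 <- r1,r3: IF@1 ID@2 stall=0 (-) EX@3 MEM@4 WB@5
I1 mul r5 <- r1,r5: IF@2 ID@3 stall=2 (RAW on I0.r5 (WB@5)) EX@6 MEM@7 WB@8
I2 sub r1 <- r5,r5: IF@3 ID@6 stall=2 (RAW on I1.r5 (WB@8)) EX@9 MEM@10 WB@11
I3 sub r3 <- r2,r2: IF@6 ID@9 stall=0 (-) EX@10 MEM@11 WB@12
I4 sub r5 <- r3,r5: IF@9 ID@10 stall=2 (RAW on I3.r3 (WB@12)) EX@13 MEM@14 WB@15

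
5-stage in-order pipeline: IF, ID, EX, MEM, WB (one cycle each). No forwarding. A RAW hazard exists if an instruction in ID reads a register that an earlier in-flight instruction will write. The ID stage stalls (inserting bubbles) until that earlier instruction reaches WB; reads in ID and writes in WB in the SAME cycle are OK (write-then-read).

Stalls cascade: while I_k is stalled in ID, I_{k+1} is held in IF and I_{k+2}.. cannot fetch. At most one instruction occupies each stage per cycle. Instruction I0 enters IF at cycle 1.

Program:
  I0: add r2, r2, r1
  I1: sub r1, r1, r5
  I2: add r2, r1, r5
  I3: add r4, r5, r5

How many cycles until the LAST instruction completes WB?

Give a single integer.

I0 add r2 <- r2,r1: IF@1 ID@2 stall=0 (-) EX@3 MEM@4 WB@5
I1 sub r1 <- r1,r5: IF@2 ID@3 stall=0 (-) EX@4 MEM@5 WB@6
I2 add r2 <- r1,r5: IF@3 ID@4 stall=2 (RAW on I1.r1 (WB@6)) EX@7 MEM@8 WB@9
I3 add r4 <- r5,r5: IF@4 ID@7 stall=0 (-) EX@8 MEM@9 WB@10

Answer: 10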